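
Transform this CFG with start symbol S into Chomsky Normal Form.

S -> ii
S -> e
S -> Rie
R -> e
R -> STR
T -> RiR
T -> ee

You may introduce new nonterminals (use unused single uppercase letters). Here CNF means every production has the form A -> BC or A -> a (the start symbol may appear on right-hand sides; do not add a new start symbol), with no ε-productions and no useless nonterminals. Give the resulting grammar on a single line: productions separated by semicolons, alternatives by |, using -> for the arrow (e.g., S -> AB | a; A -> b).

No ε-productions.
No unit productions to eliminate.
TERM: introduce B -> e, A -> i and substitute in every rule of length ≥2.
BIN: R -> STR becomes R -> SC, C -> TR; S -> RAB becomes S -> RD, D -> AB; T -> RAR becomes T -> RE, E -> AR.

S -> e | AA | RD; A -> i; B -> e; C -> TR; D -> AB; E -> AR; R -> e | SC; T -> BB | RE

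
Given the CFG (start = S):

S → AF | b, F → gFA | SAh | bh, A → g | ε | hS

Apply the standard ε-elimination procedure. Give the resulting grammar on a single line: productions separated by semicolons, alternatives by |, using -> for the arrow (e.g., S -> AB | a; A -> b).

Nullable set: {A}.
S -> AF: A nullable, giving AF | F.
Drop A -> ε.
F -> SAh: A nullable, giving SAh | Sh.
F -> gFA: A nullable, giving gF | gFA.
Unchanged (no nullable symbols): S -> b; A -> g; A -> hS; F -> bh.

S -> F | b | AF; A -> g | hS; F -> Sh | bh | gF | SAh | gFA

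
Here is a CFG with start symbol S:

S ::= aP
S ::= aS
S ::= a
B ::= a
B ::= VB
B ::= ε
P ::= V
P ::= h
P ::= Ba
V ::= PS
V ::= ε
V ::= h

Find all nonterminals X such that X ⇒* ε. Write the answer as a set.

{B, P, V}

Directly nullable (have an ε-rule): {B, V}.
P is nullable via P -> V (every symbol on the right is already known nullable).
Not nullable: S — each has a terminal in every rule's right-hand side or depends on a non-nullable symbol.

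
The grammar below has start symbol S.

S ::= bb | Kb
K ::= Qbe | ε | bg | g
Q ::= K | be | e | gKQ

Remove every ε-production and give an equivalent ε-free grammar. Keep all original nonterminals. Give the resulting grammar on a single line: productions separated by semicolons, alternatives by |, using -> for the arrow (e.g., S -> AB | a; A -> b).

Nullable set: {K, Q}.
S -> Kb: K nullable, giving Kb | b.
Drop K -> ε.
K -> Qbe: Q nullable, giving Qbe | be.
Q -> K: K nullable, giving K.
Q -> gKQ: K, Q nullable, giving g | gK | gKQ | gQ.
Unchanged (no nullable symbols): S -> bb; K -> bg; K -> g; Q -> be; Q -> e.

S -> b | Kb | bb; K -> g | be | bg | Qbe; Q -> K | e | g | be | gK | gQ | gKQ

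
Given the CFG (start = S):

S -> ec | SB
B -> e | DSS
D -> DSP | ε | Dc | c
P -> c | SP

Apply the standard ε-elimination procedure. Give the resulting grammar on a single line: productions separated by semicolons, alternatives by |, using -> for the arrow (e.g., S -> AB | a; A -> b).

Nullable set: {D}.
B -> DSS: D nullable, giving DSS | SS.
Drop D -> ε.
D -> DSP: D nullable, giving DSP | SP.
D -> Dc: D nullable, giving Dc | c.
Unchanged (no nullable symbols): S -> SB; S -> ec; B -> e; D -> c; P -> SP; P -> c.

S -> SB | ec; B -> e | SS | DSS; D -> c | Dc | SP | DSP; P -> c | SP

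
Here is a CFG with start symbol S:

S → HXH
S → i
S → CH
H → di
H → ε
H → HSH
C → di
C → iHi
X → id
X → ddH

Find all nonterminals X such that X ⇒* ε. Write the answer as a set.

{H}

Directly nullable (have an ε-rule): {H}.
Not nullable: C, S, X — each has a terminal in every rule's right-hand side or depends on a non-nullable symbol.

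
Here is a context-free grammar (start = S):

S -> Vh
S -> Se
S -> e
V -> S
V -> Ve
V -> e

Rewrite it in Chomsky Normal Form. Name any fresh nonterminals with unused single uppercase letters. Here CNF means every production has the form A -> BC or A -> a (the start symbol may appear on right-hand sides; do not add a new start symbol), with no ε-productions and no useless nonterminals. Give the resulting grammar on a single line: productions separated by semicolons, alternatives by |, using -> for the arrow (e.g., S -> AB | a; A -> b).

S -> e | SA | VB; A -> e; B -> h; V -> e | SA | VA | VB

No ε-productions.
After unit-elimination: S -> e | Se | Vh; V -> e | Se | Ve | Vh.
TERM: introduce A -> e, B -> h and substitute in every rule of length ≥2.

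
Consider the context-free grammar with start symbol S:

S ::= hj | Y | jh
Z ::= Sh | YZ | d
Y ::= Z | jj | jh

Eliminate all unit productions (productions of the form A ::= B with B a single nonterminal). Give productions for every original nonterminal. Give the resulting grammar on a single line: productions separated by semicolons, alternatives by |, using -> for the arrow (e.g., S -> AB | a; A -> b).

S -> d | Sh | YZ | hj | jh | jj; Y -> d | Sh | YZ | jh | jj; Z -> d | Sh | YZ

Unit productions: S->Y, Y->Z.
Unit pairs (A ⇒* B via units): (S,Y), (S,Z), (Y,Z).
S: inherits non-unit rules of {S, Y, Z} → Sh | YZ | d | hj | jh | jj.
Y: inherits non-unit rules of {Y, Z} → Sh | YZ | d | jh | jj.
Z: inherits non-unit rules of {Z} → Sh | YZ | d.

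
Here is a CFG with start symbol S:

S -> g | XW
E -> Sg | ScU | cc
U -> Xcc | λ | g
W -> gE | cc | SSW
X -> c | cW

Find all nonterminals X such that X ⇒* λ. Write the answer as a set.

Directly nullable (have an ε-rule): {U}.
Not nullable: E, S, W, X — each has a terminal in every rule's right-hand side or depends on a non-nullable symbol.

{U}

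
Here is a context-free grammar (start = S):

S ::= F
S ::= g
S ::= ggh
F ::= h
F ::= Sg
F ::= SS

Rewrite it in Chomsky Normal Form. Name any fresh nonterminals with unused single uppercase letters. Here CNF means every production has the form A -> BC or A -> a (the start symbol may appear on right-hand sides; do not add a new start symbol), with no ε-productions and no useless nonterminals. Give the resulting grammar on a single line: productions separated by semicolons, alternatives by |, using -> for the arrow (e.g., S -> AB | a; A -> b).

No ε-productions.
After unit-elimination: S -> g | h | SS | Sg | ggh; F -> h | SS | Sg.
TERM: introduce A -> g, B -> h and substitute in every rule of length ≥2.
BIN: S -> AAB becomes S -> AC, C -> AB.
Drop unreachable/unproductive: F.

S -> g | h | AC | SA | SS; A -> g; B -> h; C -> AB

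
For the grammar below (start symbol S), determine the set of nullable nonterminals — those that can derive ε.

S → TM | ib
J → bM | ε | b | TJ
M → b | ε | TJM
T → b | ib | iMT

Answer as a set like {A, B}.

Directly nullable (have an ε-rule): {J, M}.
Not nullable: S, T — each has a terminal in every rule's right-hand side or depends on a non-nullable symbol.

{J, M}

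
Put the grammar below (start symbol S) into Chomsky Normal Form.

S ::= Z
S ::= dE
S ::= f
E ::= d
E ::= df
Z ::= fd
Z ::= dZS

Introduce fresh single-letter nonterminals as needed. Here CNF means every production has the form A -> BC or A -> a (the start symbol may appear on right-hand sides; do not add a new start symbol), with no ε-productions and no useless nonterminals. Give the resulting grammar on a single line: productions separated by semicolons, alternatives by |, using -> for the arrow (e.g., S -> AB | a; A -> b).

No ε-productions.
After unit-elimination: S -> f | dE | fd | dZS; E -> d | df; Z -> fd | dZS.
TERM: introduce A -> d, B -> f and substitute in every rule of length ≥2.
BIN: S -> AZS becomes S -> AC, C -> ZS; Z -> AZS becomes Z -> AD, D -> ZS.

S -> f | AC | AE | BA; A -> d; B -> f; C -> ZS; D -> ZS; E -> d | AB; Z -> AD | BA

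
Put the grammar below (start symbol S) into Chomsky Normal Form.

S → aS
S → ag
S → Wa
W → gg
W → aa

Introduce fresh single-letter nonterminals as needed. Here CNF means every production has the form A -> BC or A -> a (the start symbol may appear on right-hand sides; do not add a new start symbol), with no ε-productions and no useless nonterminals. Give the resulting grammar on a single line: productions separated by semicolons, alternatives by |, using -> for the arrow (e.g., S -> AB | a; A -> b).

No ε-productions.
No unit productions to eliminate.
TERM: introduce A -> a, B -> g and substitute in every rule of length ≥2.

S -> AB | AS | WA; A -> a; B -> g; W -> AA | BB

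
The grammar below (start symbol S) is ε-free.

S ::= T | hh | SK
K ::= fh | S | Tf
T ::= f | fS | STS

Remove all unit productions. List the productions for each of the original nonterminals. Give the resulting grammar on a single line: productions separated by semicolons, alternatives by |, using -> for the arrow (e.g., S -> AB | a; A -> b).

S -> f | SK | fS | hh | STS; K -> f | SK | Tf | fS | fh | hh | STS; T -> f | fS | STS

Unit productions: K->S, S->T.
Unit pairs (A ⇒* B via units): (K,S), (K,T), (S,T).
S: inherits non-unit rules of {S, T} → SK | STS | f | fS | hh.
K: inherits non-unit rules of {K, S, T} → SK | STS | Tf | f | fS | fh | hh.
T: inherits non-unit rules of {T} → STS | f | fS.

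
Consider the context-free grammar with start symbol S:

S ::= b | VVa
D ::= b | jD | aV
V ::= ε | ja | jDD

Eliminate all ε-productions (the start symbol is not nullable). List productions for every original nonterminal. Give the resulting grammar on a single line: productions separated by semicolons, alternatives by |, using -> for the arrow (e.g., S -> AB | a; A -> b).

Nullable set: {V}.
S -> VVa: V, V nullable, giving VVa | Va | a.
D -> aV: V nullable, giving a | aV.
Drop V -> ε.
Unchanged (no nullable symbols): S -> b; D -> b; D -> jD; V -> jDD; V -> ja.

S -> a | b | Va | VVa; D -> a | b | aV | jD; V -> ja | jDD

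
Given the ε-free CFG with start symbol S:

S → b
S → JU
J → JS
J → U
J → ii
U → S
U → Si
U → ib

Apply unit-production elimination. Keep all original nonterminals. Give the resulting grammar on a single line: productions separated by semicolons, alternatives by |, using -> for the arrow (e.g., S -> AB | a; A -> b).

S -> b | JU; J -> b | JS | JU | Si | ib | ii; U -> b | JU | Si | ib

Unit productions: J->U, U->S.
Unit pairs (A ⇒* B via units): (J,S), (J,U), (U,S).
S: inherits non-unit rules of {S} → JU | b.
J: inherits non-unit rules of {J, S, U} → JS | JU | Si | b | ib | ii.
U: inherits non-unit rules of {S, U} → JU | Si | b | ib.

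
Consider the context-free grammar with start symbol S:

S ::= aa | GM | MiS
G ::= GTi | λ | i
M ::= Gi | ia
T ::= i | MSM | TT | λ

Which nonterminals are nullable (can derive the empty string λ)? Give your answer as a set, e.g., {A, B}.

Directly nullable (have an ε-rule): {G, T}.
Not nullable: M, S — each has a terminal in every rule's right-hand side or depends on a non-nullable symbol.

{G, T}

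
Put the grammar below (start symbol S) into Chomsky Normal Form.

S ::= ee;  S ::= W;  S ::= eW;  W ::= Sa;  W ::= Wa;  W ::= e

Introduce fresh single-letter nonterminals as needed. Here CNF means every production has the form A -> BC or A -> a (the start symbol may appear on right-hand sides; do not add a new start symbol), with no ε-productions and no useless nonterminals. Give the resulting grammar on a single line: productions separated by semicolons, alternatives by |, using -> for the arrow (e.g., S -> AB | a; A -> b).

S -> e | BB | BW | SA | WA; A -> a; B -> e; W -> e | SA | WA

No ε-productions.
After unit-elimination: S -> e | Sa | Wa | eW | ee; W -> e | Sa | Wa.
TERM: introduce A -> a, B -> e and substitute in every rule of length ≥2.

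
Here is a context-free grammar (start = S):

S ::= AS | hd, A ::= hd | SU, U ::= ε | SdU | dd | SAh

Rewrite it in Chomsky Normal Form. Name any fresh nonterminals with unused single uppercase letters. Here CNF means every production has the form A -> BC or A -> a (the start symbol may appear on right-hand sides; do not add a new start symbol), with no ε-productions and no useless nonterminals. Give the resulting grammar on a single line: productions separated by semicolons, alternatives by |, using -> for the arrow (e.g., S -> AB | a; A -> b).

Nullable: {U}; after ε-elimination: S -> AS | hd; A -> S | SU | hd; U -> Sd | dd | SAh | SdU.
After unit-elimination: S -> AS | hd; A -> AS | SU | hd; U -> Sd | dd | SAh | SdU.
TERM: introduce C -> d, B -> h and substitute in every rule of length ≥2.
BIN: U -> SAB becomes U -> SD, D -> AB; U -> SCU becomes U -> SE, E -> CU.

S -> AS | BC; A -> AS | BC | SU; B -> h; C -> d; D -> AB; E -> CU; U -> CC | SC | SD | SE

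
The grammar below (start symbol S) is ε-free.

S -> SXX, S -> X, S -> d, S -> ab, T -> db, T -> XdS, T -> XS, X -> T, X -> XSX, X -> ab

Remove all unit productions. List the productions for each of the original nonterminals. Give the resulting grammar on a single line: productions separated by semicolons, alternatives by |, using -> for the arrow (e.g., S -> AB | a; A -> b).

Unit productions: S->X, X->T.
Unit pairs (A ⇒* B via units): (S,T), (S,X), (X,T).
S: inherits non-unit rules of {S, T, X} → SXX | XS | XSX | XdS | ab | d | db.
T: inherits non-unit rules of {T} → XS | XdS | db.
X: inherits non-unit rules of {T, X} → XS | XSX | XdS | ab | db.

S -> d | XS | ab | db | SXX | XSX | XdS; T -> XS | db | XdS; X -> XS | ab | db | XSX | XdS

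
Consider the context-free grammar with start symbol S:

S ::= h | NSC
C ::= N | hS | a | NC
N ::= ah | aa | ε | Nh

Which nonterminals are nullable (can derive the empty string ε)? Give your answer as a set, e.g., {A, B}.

{C, N}

Directly nullable (have an ε-rule): {N}.
C is nullable via C -> N (every symbol on the right is already known nullable).
Not nullable: S — each has a terminal in every rule's right-hand side or depends on a non-nullable symbol.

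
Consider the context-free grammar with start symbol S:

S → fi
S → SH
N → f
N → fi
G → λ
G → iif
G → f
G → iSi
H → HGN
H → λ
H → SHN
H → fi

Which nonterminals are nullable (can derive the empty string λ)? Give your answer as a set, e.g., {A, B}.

Directly nullable (have an ε-rule): {G, H}.
Not nullable: N, S — each has a terminal in every rule's right-hand side or depends on a non-nullable symbol.

{G, H}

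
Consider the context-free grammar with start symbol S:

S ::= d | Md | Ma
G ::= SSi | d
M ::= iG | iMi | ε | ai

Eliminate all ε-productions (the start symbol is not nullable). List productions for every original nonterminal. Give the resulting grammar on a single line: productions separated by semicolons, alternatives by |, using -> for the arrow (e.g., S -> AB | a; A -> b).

Nullable set: {M}.
S -> Ma: M nullable, giving Ma | a.
S -> Md: M nullable, giving Md | d.
Drop M -> ε.
M -> iMi: M nullable, giving iMi | ii.
Unchanged (no nullable symbols): S -> d; G -> SSi; G -> d; M -> ai; M -> iG.

S -> a | d | Ma | Md; G -> d | SSi; M -> ai | iG | ii | iMi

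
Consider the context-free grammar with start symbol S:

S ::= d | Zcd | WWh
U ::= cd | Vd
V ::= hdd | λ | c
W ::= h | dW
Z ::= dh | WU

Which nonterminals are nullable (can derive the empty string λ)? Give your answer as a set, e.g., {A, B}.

{V}

Directly nullable (have an ε-rule): {V}.
Not nullable: S, U, W, Z — each has a terminal in every rule's right-hand side or depends on a non-nullable symbol.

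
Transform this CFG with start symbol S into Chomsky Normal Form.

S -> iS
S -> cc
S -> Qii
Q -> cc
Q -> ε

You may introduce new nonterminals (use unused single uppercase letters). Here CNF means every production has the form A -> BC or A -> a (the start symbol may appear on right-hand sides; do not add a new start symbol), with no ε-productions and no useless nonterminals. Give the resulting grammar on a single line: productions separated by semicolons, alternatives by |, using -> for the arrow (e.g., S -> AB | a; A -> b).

Nullable: {Q}; after ε-elimination: S -> cc | iS | ii | Qii; Q -> cc.
No unit productions to eliminate.
TERM: introduce A -> c, B -> i and substitute in every rule of length ≥2.
BIN: S -> QBB becomes S -> QC, C -> BB.

S -> AA | BB | BS | QC; A -> c; B -> i; C -> BB; Q -> AA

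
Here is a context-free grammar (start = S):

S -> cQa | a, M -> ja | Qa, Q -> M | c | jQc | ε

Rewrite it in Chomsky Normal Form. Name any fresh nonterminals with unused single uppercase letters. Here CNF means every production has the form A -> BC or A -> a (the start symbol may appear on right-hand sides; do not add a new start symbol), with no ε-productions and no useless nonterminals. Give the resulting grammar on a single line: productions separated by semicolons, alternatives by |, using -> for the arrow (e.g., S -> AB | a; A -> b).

Nullable: {Q}; after ε-elimination: S -> a | ca | cQa; M -> a | Qa | ja; Q -> M | c | jc | jQc.
After unit-elimination: S -> a | ca | cQa; M -> a | Qa | ja; Q -> a | c | Qa | ja | jc | jQc.
TERM: introduce A -> a, C -> c, B -> j and substitute in every rule of length ≥2.
BIN: Q -> BQC becomes Q -> BD, D -> QC; S -> CQA becomes S -> CE, E -> QA.
Drop unreachable/unproductive: M.

S -> a | CA | CE; A -> a; B -> j; C -> c; D -> QC; E -> QA; Q -> a | c | BA | BC | BD | QA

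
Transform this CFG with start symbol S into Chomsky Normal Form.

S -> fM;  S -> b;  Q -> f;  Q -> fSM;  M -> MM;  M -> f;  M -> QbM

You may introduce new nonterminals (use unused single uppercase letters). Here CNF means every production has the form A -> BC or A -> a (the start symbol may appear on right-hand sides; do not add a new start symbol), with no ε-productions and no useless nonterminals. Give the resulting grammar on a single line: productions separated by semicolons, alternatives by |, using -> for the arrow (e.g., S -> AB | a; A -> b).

S -> b | BM; A -> b; B -> f; C -> AM; D -> SM; M -> f | MM | QC; Q -> f | BD

No ε-productions.
No unit productions to eliminate.
TERM: introduce A -> b, B -> f and substitute in every rule of length ≥2.
BIN: M -> QAM becomes M -> QC, C -> AM; Q -> BSM becomes Q -> BD, D -> SM.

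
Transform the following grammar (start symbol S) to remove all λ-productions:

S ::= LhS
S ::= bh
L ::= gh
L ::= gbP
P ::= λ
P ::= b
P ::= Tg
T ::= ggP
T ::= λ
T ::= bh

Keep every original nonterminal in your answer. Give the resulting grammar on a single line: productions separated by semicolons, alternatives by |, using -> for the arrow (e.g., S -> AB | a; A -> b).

S -> bh | LhS; L -> gb | gh | gbP; P -> b | g | Tg; T -> bh | gg | ggP

Nullable set: {P, T}.
L -> gbP: P nullable, giving gb | gbP.
Drop P -> λ.
P -> Tg: T nullable, giving Tg | g.
Drop T -> λ.
T -> ggP: P nullable, giving gg | ggP.
Unchanged (no nullable symbols): S -> LhS; S -> bh; L -> gh; P -> b; T -> bh.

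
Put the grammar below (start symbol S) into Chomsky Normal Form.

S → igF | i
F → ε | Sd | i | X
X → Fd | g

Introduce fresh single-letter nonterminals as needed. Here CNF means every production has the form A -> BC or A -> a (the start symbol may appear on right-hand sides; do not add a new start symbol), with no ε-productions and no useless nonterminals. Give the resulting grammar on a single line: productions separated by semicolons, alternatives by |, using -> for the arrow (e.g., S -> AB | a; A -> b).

S -> i | BC | BD; A -> d; B -> i; C -> g; D -> CF; F -> d | g | i | FA | SA

Nullable: {F}; after ε-elimination: S -> i | ig | igF; F -> X | i | Sd; X -> d | g | Fd.
After unit-elimination: S -> i | ig | igF; F -> d | g | i | Fd | Sd; X -> d | g | Fd.
TERM: introduce A -> d, C -> g, B -> i and substitute in every rule of length ≥2.
BIN: S -> BCF becomes S -> BD, D -> CF.
Drop unreachable/unproductive: X.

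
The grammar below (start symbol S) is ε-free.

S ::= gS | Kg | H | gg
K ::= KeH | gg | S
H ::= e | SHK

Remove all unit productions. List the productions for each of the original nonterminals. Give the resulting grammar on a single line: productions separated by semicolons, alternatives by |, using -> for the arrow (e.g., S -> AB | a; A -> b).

S -> e | Kg | gS | gg | SHK; H -> e | SHK; K -> e | Kg | gS | gg | KeH | SHK

Unit productions: K->S, S->H.
Unit pairs (A ⇒* B via units): (K,H), (K,S), (S,H).
S: inherits non-unit rules of {H, S} → Kg | SHK | e | gS | gg.
H: inherits non-unit rules of {H} → SHK | e.
K: inherits non-unit rules of {H, K, S} → KeH | Kg | SHK | e | gS | gg.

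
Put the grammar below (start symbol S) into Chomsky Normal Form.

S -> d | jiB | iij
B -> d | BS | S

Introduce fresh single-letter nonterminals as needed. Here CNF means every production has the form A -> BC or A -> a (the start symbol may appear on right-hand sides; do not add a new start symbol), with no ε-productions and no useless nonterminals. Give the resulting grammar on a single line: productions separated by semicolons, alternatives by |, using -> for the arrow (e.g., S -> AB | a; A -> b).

No ε-productions.
After unit-elimination: S -> d | iij | jiB; B -> d | BS | iij | jiB.
TERM: introduce A -> i, C -> j and substitute in every rule of length ≥2.
BIN: B -> AAC becomes B -> AD, D -> AC; B -> CAB becomes B -> CE, E -> AB; S -> AAC becomes S -> AF, F -> AC; S -> CAB becomes S -> CG, G -> AB.

S -> d | AF | CG; A -> i; B -> d | AD | BS | CE; C -> j; D -> AC; E -> AB; F -> AC; G -> AB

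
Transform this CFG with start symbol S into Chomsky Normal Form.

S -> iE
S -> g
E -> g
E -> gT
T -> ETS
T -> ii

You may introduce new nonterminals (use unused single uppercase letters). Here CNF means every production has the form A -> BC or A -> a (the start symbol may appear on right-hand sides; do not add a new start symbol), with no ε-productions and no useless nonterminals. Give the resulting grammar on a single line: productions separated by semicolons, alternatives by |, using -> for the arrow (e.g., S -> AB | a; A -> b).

S -> g | BE; A -> g; B -> i; C -> TS; E -> g | AT; T -> BB | EC

No ε-productions.
No unit productions to eliminate.
TERM: introduce A -> g, B -> i and substitute in every rule of length ≥2.
BIN: T -> ETS becomes T -> EC, C -> TS.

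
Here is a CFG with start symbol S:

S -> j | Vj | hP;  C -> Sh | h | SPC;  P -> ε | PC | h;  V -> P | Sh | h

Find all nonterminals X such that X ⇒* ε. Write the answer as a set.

{P, V}

Directly nullable (have an ε-rule): {P}.
V is nullable via V -> P (every symbol on the right is already known nullable).
Not nullable: C, S — each has a terminal in every rule's right-hand side or depends on a non-nullable symbol.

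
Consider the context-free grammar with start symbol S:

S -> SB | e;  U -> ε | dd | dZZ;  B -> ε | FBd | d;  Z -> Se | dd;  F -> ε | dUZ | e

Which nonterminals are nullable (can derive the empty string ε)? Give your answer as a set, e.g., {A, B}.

{B, F, U}

Directly nullable (have an ε-rule): {B, F, U}.
Not nullable: S, Z — each has a terminal in every rule's right-hand side or depends on a non-nullable symbol.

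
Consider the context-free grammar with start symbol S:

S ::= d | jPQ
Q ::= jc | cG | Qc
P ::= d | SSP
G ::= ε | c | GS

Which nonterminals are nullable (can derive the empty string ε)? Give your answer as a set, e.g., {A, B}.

{G}

Directly nullable (have an ε-rule): {G}.
Not nullable: P, Q, S — each has a terminal in every rule's right-hand side or depends on a non-nullable symbol.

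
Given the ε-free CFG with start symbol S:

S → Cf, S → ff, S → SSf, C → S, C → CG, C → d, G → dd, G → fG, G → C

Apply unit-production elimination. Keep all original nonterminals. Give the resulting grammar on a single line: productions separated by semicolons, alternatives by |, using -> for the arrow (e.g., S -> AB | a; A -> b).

S -> Cf | ff | SSf; C -> d | CG | Cf | ff | SSf; G -> d | CG | Cf | dd | fG | ff | SSf

Unit productions: C->S, G->C.
Unit pairs (A ⇒* B via units): (C,S), (G,C), (G,S).
S: inherits non-unit rules of {S} → Cf | SSf | ff.
C: inherits non-unit rules of {C, S} → CG | Cf | SSf | d | ff.
G: inherits non-unit rules of {C, G, S} → CG | Cf | SSf | d | dd | fG | ff.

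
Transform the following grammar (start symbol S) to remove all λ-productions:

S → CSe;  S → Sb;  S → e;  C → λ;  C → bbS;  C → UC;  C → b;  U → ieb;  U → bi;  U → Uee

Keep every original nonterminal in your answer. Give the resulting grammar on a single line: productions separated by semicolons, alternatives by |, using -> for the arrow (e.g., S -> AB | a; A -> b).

Nullable set: {C}.
S -> CSe: C nullable, giving CSe | Se.
Drop C -> λ.
C -> UC: C nullable, giving U | UC.
Unchanged (no nullable symbols): S -> Sb; S -> e; C -> b; C -> bbS; U -> Uee; U -> bi; U -> ieb.

S -> e | Sb | Se | CSe; C -> U | b | UC | bbS; U -> bi | Uee | ieb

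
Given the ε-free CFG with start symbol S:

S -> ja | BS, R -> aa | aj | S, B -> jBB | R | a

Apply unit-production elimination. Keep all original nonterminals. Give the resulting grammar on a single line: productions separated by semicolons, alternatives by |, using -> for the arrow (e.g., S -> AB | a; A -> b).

S -> BS | ja; B -> a | BS | aa | aj | ja | jBB; R -> BS | aa | aj | ja

Unit productions: B->R, R->S.
Unit pairs (A ⇒* B via units): (B,R), (B,S), (R,S).
S: inherits non-unit rules of {S} → BS | ja.
B: inherits non-unit rules of {B, R, S} → BS | a | aa | aj | jBB | ja.
R: inherits non-unit rules of {R, S} → BS | aa | aj | ja.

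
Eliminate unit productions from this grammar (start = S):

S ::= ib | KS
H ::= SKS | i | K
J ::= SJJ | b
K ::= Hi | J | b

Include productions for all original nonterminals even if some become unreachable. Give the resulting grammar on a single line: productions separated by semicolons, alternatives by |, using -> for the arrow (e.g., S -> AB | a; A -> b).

S -> KS | ib; H -> b | i | Hi | SJJ | SKS; J -> b | SJJ; K -> b | Hi | SJJ

Unit productions: H->K, K->J.
Unit pairs (A ⇒* B via units): (H,J), (H,K), (K,J).
S: inherits non-unit rules of {S} → KS | ib.
H: inherits non-unit rules of {H, J, K} → Hi | SJJ | SKS | b | i.
J: inherits non-unit rules of {J} → SJJ | b.
K: inherits non-unit rules of {J, K} → Hi | SJJ | b.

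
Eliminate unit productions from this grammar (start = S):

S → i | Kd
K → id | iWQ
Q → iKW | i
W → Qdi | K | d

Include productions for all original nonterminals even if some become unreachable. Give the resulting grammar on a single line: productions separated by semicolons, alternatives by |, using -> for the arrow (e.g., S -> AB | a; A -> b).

Unit productions: W->K.
Unit pairs (A ⇒* B via units): (W,K).
S: inherits non-unit rules of {S} → Kd | i.
K: inherits non-unit rules of {K} → iWQ | id.
Q: inherits non-unit rules of {Q} → i | iKW.
W: inherits non-unit rules of {K, W} → Qdi | d | iWQ | id.

S -> i | Kd; K -> id | iWQ; Q -> i | iKW; W -> d | id | Qdi | iWQ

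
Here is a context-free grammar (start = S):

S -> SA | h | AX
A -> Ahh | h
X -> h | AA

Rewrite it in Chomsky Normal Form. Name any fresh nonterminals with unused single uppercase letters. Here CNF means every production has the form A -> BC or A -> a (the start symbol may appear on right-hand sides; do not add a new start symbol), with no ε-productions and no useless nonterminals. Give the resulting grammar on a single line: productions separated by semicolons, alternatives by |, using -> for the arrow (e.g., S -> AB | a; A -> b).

No ε-productions.
No unit productions to eliminate.
TERM: introduce B -> h and substitute in every rule of length ≥2.
BIN: A -> ABB becomes A -> AC, C -> BB.

S -> h | AX | SA; A -> h | AC; B -> h; C -> BB; X -> h | AA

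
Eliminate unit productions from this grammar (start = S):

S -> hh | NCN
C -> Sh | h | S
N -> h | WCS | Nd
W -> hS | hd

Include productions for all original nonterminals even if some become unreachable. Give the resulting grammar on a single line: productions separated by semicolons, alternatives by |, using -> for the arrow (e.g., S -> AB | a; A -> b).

Unit productions: C->S.
Unit pairs (A ⇒* B via units): (C,S).
S: inherits non-unit rules of {S} → NCN | hh.
C: inherits non-unit rules of {C, S} → NCN | Sh | h | hh.
N: inherits non-unit rules of {N} → Nd | WCS | h.
W: inherits non-unit rules of {W} → hS | hd.

S -> hh | NCN; C -> h | Sh | hh | NCN; N -> h | Nd | WCS; W -> hS | hd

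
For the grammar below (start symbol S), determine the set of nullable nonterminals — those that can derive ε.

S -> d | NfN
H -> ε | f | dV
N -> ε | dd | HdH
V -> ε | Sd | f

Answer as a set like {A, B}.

{H, N, V}

Directly nullable (have an ε-rule): {H, N, V}.
Not nullable: S — each has a terminal in every rule's right-hand side or depends on a non-nullable symbol.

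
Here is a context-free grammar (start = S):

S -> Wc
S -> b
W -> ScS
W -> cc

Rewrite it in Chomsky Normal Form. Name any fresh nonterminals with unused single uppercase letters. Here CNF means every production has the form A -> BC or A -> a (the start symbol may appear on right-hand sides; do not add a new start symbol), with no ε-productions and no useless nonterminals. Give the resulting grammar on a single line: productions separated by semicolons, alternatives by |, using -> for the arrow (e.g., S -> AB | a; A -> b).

No ε-productions.
No unit productions to eliminate.
TERM: introduce A -> c and substitute in every rule of length ≥2.
BIN: W -> SAS becomes W -> SB, B -> AS.

S -> b | WA; A -> c; B -> AS; W -> AA | SB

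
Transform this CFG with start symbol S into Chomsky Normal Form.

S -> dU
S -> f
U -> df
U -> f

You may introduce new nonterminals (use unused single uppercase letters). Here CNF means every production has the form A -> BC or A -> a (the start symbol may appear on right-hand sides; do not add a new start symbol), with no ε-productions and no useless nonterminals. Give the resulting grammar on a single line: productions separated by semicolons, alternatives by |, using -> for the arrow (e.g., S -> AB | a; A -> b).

No ε-productions.
No unit productions to eliminate.
TERM: introduce A -> d, B -> f and substitute in every rule of length ≥2.

S -> f | AU; A -> d; B -> f; U -> f | AB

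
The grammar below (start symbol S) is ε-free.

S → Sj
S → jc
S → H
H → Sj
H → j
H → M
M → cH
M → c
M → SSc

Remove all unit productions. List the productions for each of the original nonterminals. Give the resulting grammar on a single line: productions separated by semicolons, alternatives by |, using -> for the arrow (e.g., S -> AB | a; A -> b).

Unit productions: H->M, S->H.
Unit pairs (A ⇒* B via units): (H,M), (S,H), (S,M).
S: inherits non-unit rules of {H, M, S} → SSc | Sj | c | cH | j | jc.
H: inherits non-unit rules of {H, M} → SSc | Sj | c | cH | j.
M: inherits non-unit rules of {M} → SSc | c | cH.

S -> c | j | Sj | cH | jc | SSc; H -> c | j | Sj | cH | SSc; M -> c | cH | SSc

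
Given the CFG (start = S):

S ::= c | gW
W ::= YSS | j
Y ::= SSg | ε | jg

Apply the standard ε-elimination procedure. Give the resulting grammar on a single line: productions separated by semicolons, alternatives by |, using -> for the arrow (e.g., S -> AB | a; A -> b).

Nullable set: {Y}.
W -> YSS: Y nullable, giving SS | YSS.
Drop Y -> ε.
Unchanged (no nullable symbols): S -> c; S -> gW; W -> j; Y -> SSg; Y -> jg.

S -> c | gW; W -> j | SS | YSS; Y -> jg | SSg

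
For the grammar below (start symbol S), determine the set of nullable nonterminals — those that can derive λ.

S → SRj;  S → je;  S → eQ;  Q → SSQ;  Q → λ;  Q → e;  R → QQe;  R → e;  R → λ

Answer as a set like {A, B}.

Directly nullable (have an ε-rule): {Q, R}.
Not nullable: S — each has a terminal in every rule's right-hand side or depends on a non-nullable symbol.

{Q, R}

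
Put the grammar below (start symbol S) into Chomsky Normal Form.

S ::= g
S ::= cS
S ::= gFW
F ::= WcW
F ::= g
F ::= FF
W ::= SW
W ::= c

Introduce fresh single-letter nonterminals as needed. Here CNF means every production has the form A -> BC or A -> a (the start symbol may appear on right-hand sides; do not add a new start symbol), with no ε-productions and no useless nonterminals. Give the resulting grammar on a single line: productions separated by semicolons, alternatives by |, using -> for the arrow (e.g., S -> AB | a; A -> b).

No ε-productions.
No unit productions to eliminate.
TERM: introduce A -> c, B -> g and substitute in every rule of length ≥2.
BIN: F -> WAW becomes F -> WC, C -> AW; S -> BFW becomes S -> BD, D -> FW.

S -> g | AS | BD; A -> c; B -> g; C -> AW; D -> FW; F -> g | FF | WC; W -> c | SW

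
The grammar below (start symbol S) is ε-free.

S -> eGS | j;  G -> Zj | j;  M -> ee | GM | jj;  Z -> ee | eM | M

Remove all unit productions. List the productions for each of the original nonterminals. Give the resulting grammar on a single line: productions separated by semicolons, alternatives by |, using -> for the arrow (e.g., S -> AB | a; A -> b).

Unit productions: Z->M.
Unit pairs (A ⇒* B via units): (Z,M).
S: inherits non-unit rules of {S} → eGS | j.
G: inherits non-unit rules of {G} → Zj | j.
M: inherits non-unit rules of {M} → GM | ee | jj.
Z: inherits non-unit rules of {M, Z} → GM | eM | ee | jj.

S -> j | eGS; G -> j | Zj; M -> GM | ee | jj; Z -> GM | eM | ee | jj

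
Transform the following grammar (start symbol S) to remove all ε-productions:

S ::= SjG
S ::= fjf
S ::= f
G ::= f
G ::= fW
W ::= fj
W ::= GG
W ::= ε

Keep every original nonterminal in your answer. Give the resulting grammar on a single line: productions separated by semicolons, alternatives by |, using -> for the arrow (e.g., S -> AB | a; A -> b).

Nullable set: {W}.
G -> fW: W nullable, giving f | fW.
Drop W -> ε.
Unchanged (no nullable symbols): S -> SjG; S -> f; S -> fjf; G -> f; W -> GG; W -> fj.

S -> f | SjG | fjf; G -> f | fW; W -> GG | fj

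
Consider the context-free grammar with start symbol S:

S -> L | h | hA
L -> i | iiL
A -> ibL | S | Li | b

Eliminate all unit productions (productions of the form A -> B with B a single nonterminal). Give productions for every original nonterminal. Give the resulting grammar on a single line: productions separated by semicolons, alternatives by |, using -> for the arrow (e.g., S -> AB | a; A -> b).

S -> h | i | hA | iiL; A -> b | h | i | Li | hA | ibL | iiL; L -> i | iiL

Unit productions: A->S, S->L.
Unit pairs (A ⇒* B via units): (A,L), (A,S), (S,L).
S: inherits non-unit rules of {L, S} → h | hA | i | iiL.
A: inherits non-unit rules of {A, L, S} → Li | b | h | hA | i | ibL | iiL.
L: inherits non-unit rules of {L} → i | iiL.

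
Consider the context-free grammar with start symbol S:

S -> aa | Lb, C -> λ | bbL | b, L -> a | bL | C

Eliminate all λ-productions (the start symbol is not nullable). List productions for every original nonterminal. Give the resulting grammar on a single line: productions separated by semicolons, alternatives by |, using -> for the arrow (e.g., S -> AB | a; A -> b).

S -> b | Lb | aa; C -> b | bb | bbL; L -> C | a | b | bL

Nullable set: {C, L}.
S -> Lb: L nullable, giving Lb | b.
Drop C -> λ.
C -> bbL: L nullable, giving bb | bbL.
L -> C: C nullable, giving C.
L -> bL: L nullable, giving b | bL.
Unchanged (no nullable symbols): S -> aa; C -> b; L -> a.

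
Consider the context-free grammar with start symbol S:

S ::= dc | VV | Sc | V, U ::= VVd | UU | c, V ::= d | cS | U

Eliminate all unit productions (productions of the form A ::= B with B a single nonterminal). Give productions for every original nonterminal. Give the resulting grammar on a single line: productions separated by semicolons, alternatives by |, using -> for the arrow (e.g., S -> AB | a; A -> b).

Unit productions: S->V, V->U.
Unit pairs (A ⇒* B via units): (S,U), (S,V), (V,U).
S: inherits non-unit rules of {S, U, V} → Sc | UU | VV | VVd | c | cS | d | dc.
U: inherits non-unit rules of {U} → UU | VVd | c.
V: inherits non-unit rules of {U, V} → UU | VVd | c | cS | d.

S -> c | d | Sc | UU | VV | cS | dc | VVd; U -> c | UU | VVd; V -> c | d | UU | cS | VVd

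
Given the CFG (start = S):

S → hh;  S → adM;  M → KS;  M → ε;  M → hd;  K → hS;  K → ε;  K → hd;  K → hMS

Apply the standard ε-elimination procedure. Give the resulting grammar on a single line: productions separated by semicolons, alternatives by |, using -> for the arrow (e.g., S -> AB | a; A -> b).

Nullable set: {K, M}.
S -> adM: M nullable, giving ad | adM.
Drop K -> ε.
K -> hMS: M nullable, giving hMS | hS.
Drop M -> ε.
M -> KS: K nullable, giving KS | S.
Unchanged (no nullable symbols): S -> hh; K -> hS; K -> hd; M -> hd.

S -> ad | hh | adM; K -> hS | hd | hMS; M -> S | KS | hd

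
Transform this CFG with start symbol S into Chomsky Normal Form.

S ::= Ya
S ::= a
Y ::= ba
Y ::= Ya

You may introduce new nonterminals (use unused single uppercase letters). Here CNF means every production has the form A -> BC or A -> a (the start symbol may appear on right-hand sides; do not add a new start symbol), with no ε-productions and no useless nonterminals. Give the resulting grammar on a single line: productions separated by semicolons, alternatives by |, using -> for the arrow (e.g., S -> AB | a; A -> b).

No ε-productions.
No unit productions to eliminate.
TERM: introduce A -> a, B -> b and substitute in every rule of length ≥2.

S -> a | YA; A -> a; B -> b; Y -> BA | YA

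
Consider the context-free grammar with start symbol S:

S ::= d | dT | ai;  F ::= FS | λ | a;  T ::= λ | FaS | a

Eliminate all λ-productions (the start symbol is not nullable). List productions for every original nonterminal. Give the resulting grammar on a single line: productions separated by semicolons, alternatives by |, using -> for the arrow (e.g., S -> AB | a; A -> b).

Nullable set: {F, T}.
S -> dT: T nullable, giving d | dT.
Drop F -> λ.
F -> FS: F nullable, giving FS | S.
Drop T -> λ.
T -> FaS: F nullable, giving FaS | aS.
Unchanged (no nullable symbols): S -> ai; S -> d; F -> a; T -> a.

S -> d | ai | dT; F -> S | a | FS; T -> a | aS | FaS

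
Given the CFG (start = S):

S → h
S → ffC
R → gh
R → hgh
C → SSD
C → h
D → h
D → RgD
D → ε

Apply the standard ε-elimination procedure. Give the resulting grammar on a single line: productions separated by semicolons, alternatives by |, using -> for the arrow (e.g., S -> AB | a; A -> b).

Nullable set: {D}.
C -> SSD: D nullable, giving SS | SSD.
Drop D -> ε.
D -> RgD: D nullable, giving Rg | RgD.
Unchanged (no nullable symbols): S -> ffC; S -> h; C -> h; D -> h; R -> gh; R -> hgh.

S -> h | ffC; C -> h | SS | SSD; D -> h | Rg | RgD; R -> gh | hgh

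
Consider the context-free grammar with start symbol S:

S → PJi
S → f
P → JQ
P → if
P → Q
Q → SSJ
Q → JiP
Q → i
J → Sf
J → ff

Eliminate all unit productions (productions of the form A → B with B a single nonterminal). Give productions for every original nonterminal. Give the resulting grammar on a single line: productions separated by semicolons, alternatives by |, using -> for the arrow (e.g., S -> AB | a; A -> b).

S -> f | PJi; J -> Sf | ff; P -> i | JQ | if | JiP | SSJ; Q -> i | JiP | SSJ

Unit productions: P->Q.
Unit pairs (A ⇒* B via units): (P,Q).
S: inherits non-unit rules of {S} → PJi | f.
J: inherits non-unit rules of {J} → Sf | ff.
P: inherits non-unit rules of {P, Q} → JQ | JiP | SSJ | i | if.
Q: inherits non-unit rules of {Q} → JiP | SSJ | i.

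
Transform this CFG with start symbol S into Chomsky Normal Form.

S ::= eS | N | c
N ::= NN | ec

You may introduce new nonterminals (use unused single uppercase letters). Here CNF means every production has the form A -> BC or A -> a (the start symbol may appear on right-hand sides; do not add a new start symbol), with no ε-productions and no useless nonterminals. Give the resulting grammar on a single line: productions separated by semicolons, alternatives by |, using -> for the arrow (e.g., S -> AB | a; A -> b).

No ε-productions.
After unit-elimination: S -> c | NN | eS | ec; N -> NN | ec.
TERM: introduce B -> c, A -> e and substitute in every rule of length ≥2.

S -> c | AB | AS | NN; A -> e; B -> c; N -> AB | NN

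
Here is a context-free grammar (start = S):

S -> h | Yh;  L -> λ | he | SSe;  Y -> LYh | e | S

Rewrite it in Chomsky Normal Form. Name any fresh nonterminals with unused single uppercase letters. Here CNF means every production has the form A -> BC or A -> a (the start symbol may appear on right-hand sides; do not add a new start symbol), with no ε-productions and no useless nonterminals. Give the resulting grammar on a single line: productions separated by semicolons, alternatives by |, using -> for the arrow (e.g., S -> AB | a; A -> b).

S -> h | YB; A -> e; B -> h; C -> SA; D -> YB; L -> BA | SC; Y -> e | h | LD | YB

Nullable: {L}; after ε-elimination: S -> h | Yh; L -> he | SSe; Y -> S | e | Yh | LYh.
After unit-elimination: S -> h | Yh; L -> he | SSe; Y -> e | h | Yh | LYh.
TERM: introduce A -> e, B -> h and substitute in every rule of length ≥2.
BIN: L -> SSA becomes L -> SC, C -> SA; Y -> LYB becomes Y -> LD, D -> YB.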